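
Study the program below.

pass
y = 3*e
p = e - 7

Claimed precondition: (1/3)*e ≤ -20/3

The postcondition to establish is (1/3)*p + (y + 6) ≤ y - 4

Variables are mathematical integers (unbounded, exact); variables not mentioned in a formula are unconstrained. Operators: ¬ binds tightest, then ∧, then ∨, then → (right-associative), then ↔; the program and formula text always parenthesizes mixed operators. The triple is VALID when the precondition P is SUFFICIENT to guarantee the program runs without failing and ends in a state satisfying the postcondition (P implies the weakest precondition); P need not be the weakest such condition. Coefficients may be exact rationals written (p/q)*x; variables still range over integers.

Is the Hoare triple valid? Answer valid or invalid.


Working backward. After the program, the postcondition (1/3)*p + (y + 6) ≤ y - 4 must hold; in canonical form it is (1/3)*p ≤ -10.
Before p := e - 7: (1/3)*e ≤ -23/3
Before y := 3*e: (1/3)*e ≤ -23/3
Before skip: (1/3)*e ≤ -23/3
The weakest precondition is (1/3)*e ≤ -23/3.
Check whether (1/3)*e ≤ -20/3 implies it.
Countermodel: at the initial state e = -22, the precondition holds but the weakest precondition fails.
Answer: invalid


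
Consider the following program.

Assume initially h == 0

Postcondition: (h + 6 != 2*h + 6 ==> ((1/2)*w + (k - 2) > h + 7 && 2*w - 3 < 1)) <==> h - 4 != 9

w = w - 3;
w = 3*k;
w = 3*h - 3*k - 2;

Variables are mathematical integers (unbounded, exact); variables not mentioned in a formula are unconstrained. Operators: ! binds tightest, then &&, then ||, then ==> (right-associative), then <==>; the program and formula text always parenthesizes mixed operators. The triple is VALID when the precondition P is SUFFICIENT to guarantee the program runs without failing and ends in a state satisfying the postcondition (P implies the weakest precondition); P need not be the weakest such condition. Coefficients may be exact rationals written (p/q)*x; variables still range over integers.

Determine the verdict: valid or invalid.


Working backward. After the program, the postcondition (h + 6 != 2*h + 6 ==> ((1/2)*w + (k - 2) > h + 7 && 2*w - 3 < 1)) <==> h - 4 != 9 must hold; in canonical form it is (h != 0 ==> (k + (1/2)*w > h + 9 && 2*w < 4)) <==> h != 13.
Before w := 3*h - 3*k - 2: (h != 0 ==> ((1/2)*h > (1/2)*k + 10 && 6*h < 6*k + 8)) <==> h != 13
Before w := 3*k: (h != 0 ==> ((1/2)*h > (1/2)*k + 10 && 6*h < 6*k + 8)) <==> h != 13
Before w := w - 3: (h != 0 ==> ((1/2)*h > (1/2)*k + 10 && 6*h < 6*k + 8)) <==> h != 13
The weakest precondition is (h != 0 ==> ((1/2)*h > (1/2)*k + 10 && 6*h < 6*k + 8)) <==> h != 13.
Check whether h == 0 implies it.
Every state satisfying the precondition satisfies the weakest precondition: the implication holds.
Answer: valid


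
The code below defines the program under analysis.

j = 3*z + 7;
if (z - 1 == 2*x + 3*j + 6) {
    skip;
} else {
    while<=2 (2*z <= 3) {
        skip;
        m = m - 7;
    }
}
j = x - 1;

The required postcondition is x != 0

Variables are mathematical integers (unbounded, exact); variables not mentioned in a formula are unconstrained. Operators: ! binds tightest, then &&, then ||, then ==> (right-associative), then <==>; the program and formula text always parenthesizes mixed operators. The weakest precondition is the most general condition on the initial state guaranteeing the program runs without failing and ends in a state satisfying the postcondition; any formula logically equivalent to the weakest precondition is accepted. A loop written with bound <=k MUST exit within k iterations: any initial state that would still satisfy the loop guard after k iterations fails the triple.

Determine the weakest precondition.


Working backward. After the program, x != 0 must hold.
Before j := x - 1: x != 0
Then branch requires x != 0; else branch requires (2*z <= 3 ==> ((2*z <= 3 ==> ((!(2*z <= 3)) && x != 0)) && ((!(2*z <= 3)) ==> x != 0))) && ((!(2*z <= 3)) ==> x != 0).
Before the if: (z == 3*j + 2*x + 7 ==> x != 0) && ((!(z == 3*j + 2*x + 7)) ==> ((2*z <= 3 ==> ((2*z <= 3 ==> ((!(2*z <= 3)) && x != 0)) && ((!(2*z <= 3)) ==> x != 0))) && ((!(2*z <= 3)) ==> x != 0)))
Before j := 3*z + 7: (2*x + 8*z == -28 ==> x != 0) && ((!(2*x + 8*z == -28)) ==> ((2*z <= 3 ==> ((2*z <= 3 ==> ((!(2*z <= 3)) && x != 0)) && ((!(2*z <= 3)) ==> x != 0))) && ((!(2*z <= 3)) ==> x != 0)))
Answer: WP = (2*x + 8*z == -28 ==> x != 0) && ((!(2*x + 8*z == -28)) ==> ((2*z <= 3 ==> ((2*z <= 3 ==> ((!(2*z <= 3)) && x != 0)) && ((!(2*z <= 3)) ==> x != 0))) && ((!(2*z <= 3)) ==> x != 0)))


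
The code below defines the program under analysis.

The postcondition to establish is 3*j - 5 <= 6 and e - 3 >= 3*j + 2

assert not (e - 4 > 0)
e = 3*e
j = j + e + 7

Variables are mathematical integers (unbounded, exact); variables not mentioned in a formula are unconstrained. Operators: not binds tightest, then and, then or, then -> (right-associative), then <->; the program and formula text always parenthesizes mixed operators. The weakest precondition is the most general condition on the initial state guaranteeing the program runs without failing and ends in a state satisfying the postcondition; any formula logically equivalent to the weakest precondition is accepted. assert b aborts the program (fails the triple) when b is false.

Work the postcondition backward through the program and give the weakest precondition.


Working backward. After the program, the postcondition 3*j - 5 <= 6 and e - 3 >= 3*j + 2 must hold; in canonical form it is 3*j <= 11 and e >= 3*j + 5.
Before j := j + e + 7: 3*e + 3*j <= -10 and 2*e + 3*j <= -26
Before e := 3*e: 9*e + 3*j <= -10 and 6*e + 3*j <= -26
Before assert not (e - 4 > 0): (not (e > 4)) and 9*e + 3*j <= -10 and 6*e + 3*j <= -26
Answer: WP = (not (e > 4)) and 9*e + 3*j <= -10 and 6*e + 3*j <= -26


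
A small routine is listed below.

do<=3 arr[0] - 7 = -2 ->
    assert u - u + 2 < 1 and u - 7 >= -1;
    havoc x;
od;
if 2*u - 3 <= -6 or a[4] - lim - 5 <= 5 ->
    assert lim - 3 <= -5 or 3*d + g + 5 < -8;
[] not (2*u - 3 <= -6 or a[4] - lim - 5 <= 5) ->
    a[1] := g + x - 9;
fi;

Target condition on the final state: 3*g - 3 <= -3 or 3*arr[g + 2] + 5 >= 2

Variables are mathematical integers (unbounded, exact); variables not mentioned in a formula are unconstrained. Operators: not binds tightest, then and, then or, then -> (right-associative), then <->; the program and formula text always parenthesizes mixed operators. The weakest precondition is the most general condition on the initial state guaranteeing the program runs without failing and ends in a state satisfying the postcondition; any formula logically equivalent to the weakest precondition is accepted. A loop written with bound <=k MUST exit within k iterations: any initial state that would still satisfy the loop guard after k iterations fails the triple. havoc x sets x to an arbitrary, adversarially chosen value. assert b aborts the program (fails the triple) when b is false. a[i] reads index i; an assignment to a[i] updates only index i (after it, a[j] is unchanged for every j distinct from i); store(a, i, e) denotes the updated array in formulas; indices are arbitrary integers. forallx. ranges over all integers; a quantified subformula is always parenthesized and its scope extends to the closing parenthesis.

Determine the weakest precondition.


Working backward. After the program, the postcondition 3*g - 3 <= -3 or 3*arr[g + 2] + 5 >= 2 must hold; in canonical form it is 3*g <= 0 or 3*arr[g + 2] >= -3.
Then branch requires (lim <= -2 or 3*d + g < -13) and (3*g <= 0 or 3*arr[g + 2] >= -3); else branch requires 3*g <= 0 or 3*arr[g + 2] >= -3.
Before the if: ((2*u <= -3 or a[4] <= lim + 10) -> ((lim <= -2 or 3*d + g < -13) and (3*g <= 0 or 3*arr[g + 2] >= -3))) and ((not (2*u <= -3 or a[4] <= lim + 10)) -> (3*g <= 0 or 3*arr[g + 2] >= -3))
Before the loop (bound <=3), unroll the exhaustion recursion (WP_0 = exit-now case; WP_j = one more guarded iteration, up to j = 3):
  WP_0: (not (arr[0] = 5)) and ((2*u <= -3 or a[4] <= lim + 10) -> ((lim <= -2 or 3*d + g < -13) and (3*g <= 0 or 3*arr[g + 2] >= -3))) and ((not (2*u <= -3 or a[4] <= lim + 10)) -> (3*g <= 0 or 3*arr[g + 2] >= -3))
  WP_1: (not (arr[0] = 5)) and ((not (arr[0] = 5)) -> (((2*u <= -3 or a[4] <= lim + 10) -> ((lim <= -2 or 3*d + g < -13) and (3*g <= 0 or 3*arr[g + 2] >= -3))) and ((not (2*u <= -3 or a[4] <= lim + 10)) -> (3*g <= 0 or 3*arr[g + 2] >= -3))))
  WP_2: (not (arr[0] = 5)) and ((not (arr[0] = 5)) -> (((2*u <= -3 or a[4] <= lim + 10) -> ((lim <= -2 or 3*d + g < -13) and (3*g <= 0 or 3*arr[g + 2] >= -3))) and ((not (2*u <= -3 or a[4] <= lim + 10)) -> (3*g <= 0 or 3*arr[g + 2] >= -3))))
  WP_3: (not (arr[0] = 5)) and ((not (arr[0] = 5)) -> (((2*u <= -3 or a[4] <= lim + 10) -> ((lim <= -2 or 3*d + g < -13) and (3*g <= 0 or 3*arr[g + 2] >= -3))) and ((not (2*u <= -3 or a[4] <= lim + 10)) -> (3*g <= 0 or 3*arr[g + 2] >= -3))))
So before the loop: (not (arr[0] = 5)) and ((not (arr[0] = 5)) -> (((2*u <= -3 or a[4] <= lim + 10) -> ((lim <= -2 or 3*d + g < -13) and (3*g <= 0 or 3*arr[g + 2] >= -3))) and ((not (2*u <= -3 or a[4] <= lim + 10)) -> (3*g <= 0 or 3*arr[g + 2] >= -3))))
Answer: WP = (not (arr[0] = 5)) and ((not (arr[0] = 5)) -> (((2*u <= -3 or a[4] <= lim + 10) -> ((lim <= -2 or 3*d + g < -13) and (3*g <= 0 or 3*arr[g + 2] >= -3))) and ((not (2*u <= -3 or a[4] <= lim + 10)) -> (3*g <= 0 or 3*arr[g + 2] >= -3))))


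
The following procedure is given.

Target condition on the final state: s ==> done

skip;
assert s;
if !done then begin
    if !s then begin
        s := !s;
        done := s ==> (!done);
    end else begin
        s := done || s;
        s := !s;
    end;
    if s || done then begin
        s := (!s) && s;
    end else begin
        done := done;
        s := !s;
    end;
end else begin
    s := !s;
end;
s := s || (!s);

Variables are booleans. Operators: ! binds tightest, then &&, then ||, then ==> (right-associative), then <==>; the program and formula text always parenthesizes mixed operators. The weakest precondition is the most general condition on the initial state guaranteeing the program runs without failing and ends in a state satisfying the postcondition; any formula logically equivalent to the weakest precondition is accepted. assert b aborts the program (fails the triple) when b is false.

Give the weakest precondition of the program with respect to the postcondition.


Working backward. After the program, s ==> done must hold.
Before s := s || (!s): done
Then branch requires ((!s) ==> ((((!s) || ((!s) ==> (!done))) ==> ((!s) ==> (!done))) && ((!((!s) || ((!s) ==> (!done)))) ==> ((!s) ==> (!done))))) && (s ==> ((((!(done || s)) || done) ==> done) && ((!((!(done || s)) || done)) ==> done))); else branch requires done.
Before the if: (!done) ==> (((!s) ==> ((((!s) || ((!s) ==> (!done))) ==> ((!s) ==> (!done))) && ((!((!s) || ((!s) ==> (!done)))) ==> ((!s) ==> (!done))))) && (s ==> ((((!(done || s)) || done) ==> done) && ((!((!(done || s)) || done)) ==> done))))
Before assert s: s && ((!done) ==> (((!s) ==> ((((!s) || ((!s) ==> (!done))) ==> ((!s) ==> (!done))) && ((!((!s) || ((!s) ==> (!done)))) ==> ((!s) ==> (!done))))) && (s ==> ((((!(done || s)) || done) ==> done) && ((!((!(done || s)) || done)) ==> done)))))
Before skip: s && ((!done) ==> (((!s) ==> ((((!s) || ((!s) ==> (!done))) ==> ((!s) ==> (!done))) && ((!((!s) || ((!s) ==> (!done)))) ==> ((!s) ==> (!done))))) && (s ==> ((((!(done || s)) || done) ==> done) && ((!((!(done || s)) || done)) ==> done)))))
Answer: WP = s && ((!done) ==> (((!s) ==> ((((!s) || ((!s) ==> (!done))) ==> ((!s) ==> (!done))) && ((!((!s) || ((!s) ==> (!done)))) ==> ((!s) ==> (!done))))) && (s ==> ((((!(done || s)) || done) ==> done) && ((!((!(done || s)) || done)) ==> done)))))


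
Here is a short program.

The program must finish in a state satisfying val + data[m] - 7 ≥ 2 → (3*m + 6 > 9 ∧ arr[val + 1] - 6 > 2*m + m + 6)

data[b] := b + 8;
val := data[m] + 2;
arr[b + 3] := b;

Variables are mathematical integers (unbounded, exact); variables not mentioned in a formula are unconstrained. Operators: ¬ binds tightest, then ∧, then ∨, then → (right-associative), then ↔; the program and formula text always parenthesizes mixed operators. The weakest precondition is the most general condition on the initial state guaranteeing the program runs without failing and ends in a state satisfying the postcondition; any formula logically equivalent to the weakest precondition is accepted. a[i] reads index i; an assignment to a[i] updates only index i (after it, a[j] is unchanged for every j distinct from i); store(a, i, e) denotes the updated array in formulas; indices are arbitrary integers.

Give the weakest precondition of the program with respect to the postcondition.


Working backward. After the program, the postcondition val + data[m] - 7 ≥ 2 → (3*m + 6 > 9 ∧ arr[val + 1] - 6 > 2*m + m + 6) must hold; in canonical form it is data[m] + val ≥ 9 → (3*m > 3 ∧ arr[val + 1] > 3*m + 12).
Before arr[b + 3] := b: data[m] + val ≥ 9 → (3*m > 3 ∧ store(arr, b + 3, b)[val + 1] > 3*m + 12)
Before val := data[m] + 2: 2*data[m] ≥ 7 → (3*m > 3 ∧ store(arr, b + 3, b)[data[m] + 3] > 3*m + 12)
Before data[b] := b + 8: 2*store(data, b, b + 8)[m] ≥ 7 → (3*m > 3 ∧ store(arr, b + 3, b)[store(data, b, b + 8)[m] + 3] > 3*m + 12)
Answer: WP = 2*store(data, b, b + 8)[m] ≥ 7 → (3*m > 3 ∧ store(arr, b + 3, b)[store(data, b, b + 8)[m] + 3] > 3*m + 12)


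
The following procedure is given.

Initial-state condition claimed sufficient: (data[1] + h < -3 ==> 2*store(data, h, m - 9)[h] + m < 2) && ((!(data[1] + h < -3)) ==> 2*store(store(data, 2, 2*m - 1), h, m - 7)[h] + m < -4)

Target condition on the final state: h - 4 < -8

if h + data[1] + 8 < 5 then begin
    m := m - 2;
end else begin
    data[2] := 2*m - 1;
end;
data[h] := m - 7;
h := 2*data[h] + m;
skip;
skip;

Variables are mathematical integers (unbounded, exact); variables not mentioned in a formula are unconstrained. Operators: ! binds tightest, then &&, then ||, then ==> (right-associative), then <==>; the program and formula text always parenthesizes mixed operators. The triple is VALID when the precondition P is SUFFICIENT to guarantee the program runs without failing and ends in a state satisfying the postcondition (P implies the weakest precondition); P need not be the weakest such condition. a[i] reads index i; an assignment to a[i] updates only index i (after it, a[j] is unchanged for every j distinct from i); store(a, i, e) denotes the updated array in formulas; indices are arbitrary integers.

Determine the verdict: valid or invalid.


Working backward. After the program, the postcondition h - 4 < -8 must hold; in canonical form it is h < -4.
Before skip: h < -4
Before skip: h < -4
Before h := 2*data[h] + m: 2*data[h] + m < -4
Before data[h] := m - 7: 2*store(data, h, m - 7)[h] + m < -4
Then branch requires 2*store(data, h, m - 9)[h] + m < -2; else branch requires 2*store(store(data, 2, 2*m - 1), h, m - 7)[h] + m < -4.
Before the if: (data[1] + h < -3 ==> 2*store(data, h, m - 9)[h] + m < -2) && ((!(data[1] + h < -3)) ==> 2*store(store(data, 2, 2*m - 1), h, m - 7)[h] + m < -4)
The weakest precondition is (data[1] + h < -3 ==> 2*store(data, h, m - 9)[h] + m < -2) && ((!(data[1] + h < -3)) ==> 2*store(store(data, 2, 2*m - 1), h, m - 7)[h] + m < -4).
Check whether (data[1] + h < -3 ==> 2*store(data, h, m - 9)[h] + m < 2) && ((!(data[1] + h < -3)) ==> 2*store(store(data, 2, 2*m - 1), h, m - 7)[h] + m < -4) implies it.
Countermodel: at the initial state data = {[-4] = 0, [1] = 0, [2] = 0, elsewhere 0}, h = -4, m = 6, the precondition holds but the weakest precondition fails.
Answer: invalid


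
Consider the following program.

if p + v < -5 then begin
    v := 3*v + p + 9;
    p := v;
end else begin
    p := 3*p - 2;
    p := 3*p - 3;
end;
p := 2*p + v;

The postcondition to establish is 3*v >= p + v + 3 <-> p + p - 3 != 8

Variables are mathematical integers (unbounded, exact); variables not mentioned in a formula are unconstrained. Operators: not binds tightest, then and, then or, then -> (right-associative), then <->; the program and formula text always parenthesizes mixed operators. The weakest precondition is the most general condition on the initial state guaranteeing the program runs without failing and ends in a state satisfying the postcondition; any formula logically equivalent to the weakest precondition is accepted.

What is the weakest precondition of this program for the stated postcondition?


Working backward. After the program, the postcondition 3*v >= p + v + 3 <-> p + p - 3 != 8 must hold; in canonical form it is 2*v >= p + 3 <-> 2*p != 11.
Before p := 2*p + v: v >= 2*p + 3 <-> 4*p + 2*v != 11
Then branch requires p + 3*v <= -12 <-> 6*p + 18*v != -43; else branch requires v >= 18*p - 15 <-> 36*p + 2*v != 47.
Before the if: (p + v < -5 -> (p + 3*v <= -12 <-> 6*p + 18*v != -43)) and ((not (p + v < -5)) -> (v >= 18*p - 15 <-> 36*p + 2*v != 47))
Answer: WP = (p + v < -5 -> (p + 3*v <= -12 <-> 6*p + 18*v != -43)) and ((not (p + v < -5)) -> (v >= 18*p - 15 <-> 36*p + 2*v != 47))


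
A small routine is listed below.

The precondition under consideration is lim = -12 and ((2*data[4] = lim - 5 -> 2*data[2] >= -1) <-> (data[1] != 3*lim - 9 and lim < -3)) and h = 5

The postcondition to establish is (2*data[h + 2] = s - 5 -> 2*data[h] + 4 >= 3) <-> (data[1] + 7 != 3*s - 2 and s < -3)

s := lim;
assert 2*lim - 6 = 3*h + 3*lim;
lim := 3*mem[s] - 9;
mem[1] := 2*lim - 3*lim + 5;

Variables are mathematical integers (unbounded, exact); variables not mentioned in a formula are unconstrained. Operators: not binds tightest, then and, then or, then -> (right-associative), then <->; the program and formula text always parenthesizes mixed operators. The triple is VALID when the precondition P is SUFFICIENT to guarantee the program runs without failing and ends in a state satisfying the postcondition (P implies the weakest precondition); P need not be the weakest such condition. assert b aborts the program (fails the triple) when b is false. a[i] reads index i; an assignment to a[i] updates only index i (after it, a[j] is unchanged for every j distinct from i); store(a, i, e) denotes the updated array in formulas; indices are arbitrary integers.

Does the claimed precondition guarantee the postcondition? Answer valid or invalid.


Working backward. After the program, the postcondition (2*data[h + 2] = s - 5 -> 2*data[h] + 4 >= 3) <-> (data[1] + 7 != 3*s - 2 and s < -3) must hold; in canonical form it is (2*data[h + 2] = s - 5 -> 2*data[h] >= -1) <-> (data[1] != 3*s - 9 and s < -3).
Before mem[1] := 2*lim - 3*lim + 5: (2*data[h + 2] = s - 5 -> 2*data[h] >= -1) <-> (data[1] != 3*s - 9 and s < -3)
Before lim := 3*mem[s] - 9: (2*data[h + 2] = s - 5 -> 2*data[h] >= -1) <-> (data[1] != 3*s - 9 and s < -3)
Before assert 2*lim - 6 = 3*h + 3*lim: 3*h + lim = -6 and ((2*data[h + 2] = s - 5 -> 2*data[h] >= -1) <-> (data[1] != 3*s - 9 and s < -3))
Before s := lim: 3*h + lim = -6 and ((2*data[h + 2] = lim - 5 -> 2*data[h] >= -1) <-> (data[1] != 3*lim - 9 and lim < -3))
The weakest precondition is 3*h + lim = -6 and ((2*data[h + 2] = lim - 5 -> 2*data[h] >= -1) <-> (data[1] != 3*lim - 9 and lim < -3)).
Check whether lim = -12 and ((2*data[4] = lim - 5 -> 2*data[2] >= -1) <-> (data[1] != 3*lim - 9 and lim < -3)) and h = 5 implies it.
Countermodel: at the initial state data = {[1] = -44, [2] = -44, [4] = -44, [5] = -44, [7] = -44, elsewhere -44}, h = 5, lim = -12, the precondition holds but the weakest precondition fails.
Answer: invalid


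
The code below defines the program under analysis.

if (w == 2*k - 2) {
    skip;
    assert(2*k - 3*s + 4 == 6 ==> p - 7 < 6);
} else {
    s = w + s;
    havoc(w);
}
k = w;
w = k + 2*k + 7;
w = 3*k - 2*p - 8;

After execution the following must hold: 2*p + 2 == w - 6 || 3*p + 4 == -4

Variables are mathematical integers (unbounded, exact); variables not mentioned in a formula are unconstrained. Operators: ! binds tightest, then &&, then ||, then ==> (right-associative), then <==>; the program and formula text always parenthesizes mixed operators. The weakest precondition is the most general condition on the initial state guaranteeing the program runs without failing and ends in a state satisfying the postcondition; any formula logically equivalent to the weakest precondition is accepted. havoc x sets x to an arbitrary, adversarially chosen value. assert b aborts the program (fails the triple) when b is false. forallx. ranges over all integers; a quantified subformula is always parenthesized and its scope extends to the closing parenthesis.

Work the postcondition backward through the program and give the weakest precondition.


Working backward. After the program, the postcondition 2*p + 2 == w - 6 || 3*p + 4 == -4 must hold; in canonical form it is 2*p == w - 8 || 3*p == -8.
Before w := 3*k - 2*p - 8: 4*p == 3*k - 16 || 3*p == -8
Before w := k + 2*k + 7: 4*p == 3*k - 16 || 3*p == -8
Before k := w: 4*p == 3*w - 16 || 3*p == -8
Then branch requires (2*k == 3*s + 2 ==> p < 13) && (4*p == 3*w - 16 || 3*p == -8); else branch requires forall w_1. (4*p == 3*w_1 - 16 || 3*p == -8).
Before the if: (w == 2*k - 2 ==> ((2*k == 3*s + 2 ==> p < 13) && (4*p == 3*w - 16 || 3*p == -8))) && ((!(w == 2*k - 2)) ==> (forall w_1. (4*p == 3*w_1 - 16 || 3*p == -8)))
Answer: WP = (w == 2*k - 2 ==> ((2*k == 3*s + 2 ==> p < 13) && (4*p == 3*w - 16 || 3*p == -8))) && ((!(w == 2*k - 2)) ==> (forall w_1. (4*p == 3*w_1 - 16 || 3*p == -8)))


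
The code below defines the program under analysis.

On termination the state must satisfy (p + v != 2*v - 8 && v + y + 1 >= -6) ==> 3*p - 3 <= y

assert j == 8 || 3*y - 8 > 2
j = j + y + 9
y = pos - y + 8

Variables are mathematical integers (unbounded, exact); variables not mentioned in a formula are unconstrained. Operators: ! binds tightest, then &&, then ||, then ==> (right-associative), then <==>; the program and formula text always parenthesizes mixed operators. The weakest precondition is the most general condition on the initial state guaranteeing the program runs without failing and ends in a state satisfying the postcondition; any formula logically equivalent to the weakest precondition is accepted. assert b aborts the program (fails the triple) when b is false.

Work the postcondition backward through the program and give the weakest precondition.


Working backward. After the program, the postcondition (p + v != 2*v - 8 && v + y + 1 >= -6) ==> 3*p - 3 <= y must hold; in canonical form it is (p != v - 8 && v + y >= -7) ==> 3*p <= y + 3.
Before y := pos - y + 8: (p != v - 8 && pos + v >= y - 15) ==> 3*p + y <= pos + 11
Before j := j + y + 9: (p != v - 8 && pos + v >= y - 15) ==> 3*p + y <= pos + 11
Before assert j == 8 || 3*y - 8 > 2: (j == 8 || 3*y > 10) && ((p != v - 8 && pos + v >= y - 15) ==> 3*p + y <= pos + 11)
Answer: WP = (j == 8 || 3*y > 10) && ((p != v - 8 && pos + v >= y - 15) ==> 3*p + y <= pos + 11)


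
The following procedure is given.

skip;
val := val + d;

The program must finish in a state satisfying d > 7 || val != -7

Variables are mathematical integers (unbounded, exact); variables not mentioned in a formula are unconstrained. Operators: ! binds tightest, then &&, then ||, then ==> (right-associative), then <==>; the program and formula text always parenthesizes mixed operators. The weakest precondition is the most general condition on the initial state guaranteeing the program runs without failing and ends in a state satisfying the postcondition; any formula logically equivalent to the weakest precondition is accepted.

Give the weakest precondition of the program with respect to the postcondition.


Working backward. After the program, d > 7 || val != -7 must hold.
Before val := val + d: d > 7 || d + val != -7
Before skip: d > 7 || d + val != -7
Answer: WP = d > 7 || d + val != -7


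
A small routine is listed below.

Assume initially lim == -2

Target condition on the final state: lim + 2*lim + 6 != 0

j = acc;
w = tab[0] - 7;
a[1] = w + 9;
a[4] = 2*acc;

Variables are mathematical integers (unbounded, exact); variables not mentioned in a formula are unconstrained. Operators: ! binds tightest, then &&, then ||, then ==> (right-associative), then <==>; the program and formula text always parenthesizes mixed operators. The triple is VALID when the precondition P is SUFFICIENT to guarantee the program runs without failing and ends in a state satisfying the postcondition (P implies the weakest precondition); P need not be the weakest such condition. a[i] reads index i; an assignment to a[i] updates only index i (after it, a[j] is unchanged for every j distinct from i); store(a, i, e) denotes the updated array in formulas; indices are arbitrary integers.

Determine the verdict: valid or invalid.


Working backward. After the program, the postcondition lim + 2*lim + 6 != 0 must hold; in canonical form it is 3*lim != -6.
Before a[4] := 2*acc: 3*lim != -6
Before a[1] := w + 9: 3*lim != -6
Before w := tab[0] - 7: 3*lim != -6
Before j := acc: 3*lim != -6
The weakest precondition is 3*lim != -6.
Check whether lim == -2 implies it.
Countermodel: at the initial state lim = -2, the precondition holds but the weakest precondition fails.
Answer: invalid


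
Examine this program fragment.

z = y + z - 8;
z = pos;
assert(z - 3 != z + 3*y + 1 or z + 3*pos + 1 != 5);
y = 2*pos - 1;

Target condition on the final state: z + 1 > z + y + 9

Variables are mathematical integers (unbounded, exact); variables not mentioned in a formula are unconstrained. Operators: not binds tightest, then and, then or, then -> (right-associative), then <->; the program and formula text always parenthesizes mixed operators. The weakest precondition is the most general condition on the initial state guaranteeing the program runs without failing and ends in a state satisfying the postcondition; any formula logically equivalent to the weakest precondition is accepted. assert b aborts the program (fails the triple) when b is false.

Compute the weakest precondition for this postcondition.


Working backward. After the program, the postcondition z + 1 > z + y + 9 must hold; in canonical form it is y < -8.
Before y := 2*pos - 1: 2*pos < -7
Before assert z - 3 != z + 3*y + 1 or z + 3*pos + 1 != 5: (3*y != -4 or 3*pos + z != 4) and 2*pos < -7
Before z := pos: (3*y != -4 or 4*pos != 4) and 2*pos < -7
Before z := y + z - 8: (3*y != -4 or 4*pos != 4) and 2*pos < -7
Answer: WP = (3*y != -4 or 4*pos != 4) and 2*pos < -7


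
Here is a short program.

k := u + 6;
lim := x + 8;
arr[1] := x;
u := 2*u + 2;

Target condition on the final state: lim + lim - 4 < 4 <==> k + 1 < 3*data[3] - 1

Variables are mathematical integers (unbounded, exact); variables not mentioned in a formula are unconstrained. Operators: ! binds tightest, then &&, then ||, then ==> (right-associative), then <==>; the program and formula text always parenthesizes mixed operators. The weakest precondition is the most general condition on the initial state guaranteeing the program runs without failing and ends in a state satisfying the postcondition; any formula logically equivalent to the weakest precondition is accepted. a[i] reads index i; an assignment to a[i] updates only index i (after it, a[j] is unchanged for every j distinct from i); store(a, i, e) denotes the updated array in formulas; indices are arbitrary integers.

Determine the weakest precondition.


Working backward. After the program, the postcondition lim + lim - 4 < 4 <==> k + 1 < 3*data[3] - 1 must hold; in canonical form it is 2*lim < 8 <==> k < 3*data[3] - 2.
Before u := 2*u + 2: 2*lim < 8 <==> k < 3*data[3] - 2
Before arr[1] := x: 2*lim < 8 <==> k < 3*data[3] - 2
Before lim := x + 8: 2*x < -8 <==> k < 3*data[3] - 2
Before k := u + 6: 2*x < -8 <==> u < 3*data[3] - 8
Answer: WP = 2*x < -8 <==> u < 3*data[3] - 8


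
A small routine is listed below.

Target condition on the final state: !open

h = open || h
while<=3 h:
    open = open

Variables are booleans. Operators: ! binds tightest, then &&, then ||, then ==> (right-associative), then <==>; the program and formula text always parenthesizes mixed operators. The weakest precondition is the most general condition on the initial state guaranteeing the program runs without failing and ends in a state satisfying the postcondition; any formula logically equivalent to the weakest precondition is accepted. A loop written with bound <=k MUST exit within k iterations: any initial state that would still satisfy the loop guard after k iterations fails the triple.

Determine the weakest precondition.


Working backward. After the program, !open must hold.
Before the loop (bound <=3), unroll the exhaustion recursion (WP_0 = exit-now case; WP_j = one more guarded iteration, up to j = 3):
  WP_0: (!h) && (!open)
  WP_1: (h ==> ((!h) && (!open))) && ((!h) ==> (!open))
  WP_2: (h ==> ((h ==> ((!h) && (!open))) && ((!h) ==> (!open)))) && ((!h) ==> (!open))
  WP_3: (h ==> ((h ==> ((h ==> ((!h) && (!open))) && ((!h) ==> (!open)))) && ((!h) ==> (!open)))) && ((!h) ==> (!open))
So before the loop: (h ==> ((h ==> ((h ==> ((!h) && (!open))) && ((!h) ==> (!open)))) && ((!h) ==> (!open)))) && ((!h) ==> (!open))
Before h := open || h: ((open || h) ==> (((open || h) ==> (((open || h) ==> ((!(open || h)) && (!open))) && ((!(open || h)) ==> (!open)))) && ((!(open || h)) ==> (!open)))) && ((!(open || h)) ==> (!open))
Answer: WP = ((open || h) ==> (((open || h) ==> (((open || h) ==> ((!(open || h)) && (!open))) && ((!(open || h)) ==> (!open)))) && ((!(open || h)) ==> (!open)))) && ((!(open || h)) ==> (!open))


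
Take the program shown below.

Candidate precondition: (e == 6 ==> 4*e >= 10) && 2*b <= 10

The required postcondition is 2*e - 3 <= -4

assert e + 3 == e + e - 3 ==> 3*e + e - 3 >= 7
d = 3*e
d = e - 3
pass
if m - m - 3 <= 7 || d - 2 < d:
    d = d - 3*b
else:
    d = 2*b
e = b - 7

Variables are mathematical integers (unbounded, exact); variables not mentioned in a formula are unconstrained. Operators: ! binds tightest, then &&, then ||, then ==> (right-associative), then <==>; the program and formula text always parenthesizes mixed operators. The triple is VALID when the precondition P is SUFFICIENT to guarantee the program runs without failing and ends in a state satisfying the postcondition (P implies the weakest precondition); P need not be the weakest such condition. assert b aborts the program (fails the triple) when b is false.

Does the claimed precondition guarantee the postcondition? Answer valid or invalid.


Working backward. After the program, the postcondition 2*e - 3 <= -4 must hold; in canonical form it is 2*e <= -1.
Before e := b - 7: 2*b <= 13
Then branch requires 2*b <= 13; else branch requires 2*b <= 13.
Before the if: 2*b <= 13
Before skip: 2*b <= 13
Before d := e - 3: 2*b <= 13
Before d := 3*e: 2*b <= 13
Before assert e + 3 == e + e - 3 ==> 3*e + e - 3 >= 7: (e == 6 ==> 4*e >= 10) && 2*b <= 13
The weakest precondition is (e == 6 ==> 4*e >= 10) && 2*b <= 13.
Check whether (e == 6 ==> 4*e >= 10) && 2*b <= 10 implies it.
Every state satisfying the precondition satisfies the weakest precondition: the implication holds.
Answer: valid


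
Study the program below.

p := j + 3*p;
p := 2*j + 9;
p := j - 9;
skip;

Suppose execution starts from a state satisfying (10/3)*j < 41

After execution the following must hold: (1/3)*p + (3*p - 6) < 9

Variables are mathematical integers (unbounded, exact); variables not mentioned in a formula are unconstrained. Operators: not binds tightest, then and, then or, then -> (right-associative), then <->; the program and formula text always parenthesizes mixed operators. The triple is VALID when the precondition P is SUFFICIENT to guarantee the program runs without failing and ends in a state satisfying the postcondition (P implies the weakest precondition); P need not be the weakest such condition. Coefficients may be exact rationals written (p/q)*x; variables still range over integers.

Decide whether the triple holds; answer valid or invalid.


Working backward. After the program, the postcondition (1/3)*p + (3*p - 6) < 9 must hold; in canonical form it is (10/3)*p < 15.
Before skip: (10/3)*p < 15
Before p := j - 9: (10/3)*j < 45
Before p := 2*j + 9: (10/3)*j < 45
Before p := j + 3*p: (10/3)*j < 45
The weakest precondition is (10/3)*j < 45.
Check whether (10/3)*j < 41 implies it.
Every state satisfying the precondition satisfies the weakest precondition: the implication holds.
Answer: valid


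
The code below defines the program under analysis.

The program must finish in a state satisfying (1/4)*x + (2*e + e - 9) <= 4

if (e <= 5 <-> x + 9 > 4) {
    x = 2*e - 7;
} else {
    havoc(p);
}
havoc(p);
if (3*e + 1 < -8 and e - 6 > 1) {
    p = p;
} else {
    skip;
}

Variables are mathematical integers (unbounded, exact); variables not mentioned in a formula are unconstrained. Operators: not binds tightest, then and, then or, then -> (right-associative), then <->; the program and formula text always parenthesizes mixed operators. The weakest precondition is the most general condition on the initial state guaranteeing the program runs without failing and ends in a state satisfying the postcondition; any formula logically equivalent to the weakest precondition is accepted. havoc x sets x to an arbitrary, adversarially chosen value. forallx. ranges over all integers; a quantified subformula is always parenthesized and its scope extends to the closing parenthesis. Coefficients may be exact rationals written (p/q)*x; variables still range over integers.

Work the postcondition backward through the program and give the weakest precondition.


Working backward. After the program, the postcondition (1/4)*x + (2*e + e - 9) <= 4 must hold; in canonical form it is 3*e + (1/4)*x <= 13.
Then branch requires 3*e + (1/4)*x <= 13; else branch requires 3*e + (1/4)*x <= 13.
Before the if: ((3*e < -9 and e > 7) -> 3*e + (1/4)*x <= 13) and ((not (3*e < -9 and e > 7)) -> 3*e + (1/4)*x <= 13)
Before havoc p: ((3*e < -9 and e > 7) -> 3*e + (1/4)*x <= 13) and ((not (3*e < -9 and e > 7)) -> 3*e + (1/4)*x <= 13)
Then branch requires ((3*e < -9 and e > 7) -> (7/2)*e <= 59/4) and ((not (3*e < -9 and e > 7)) -> (7/2)*e <= 59/4); else branch requires ((3*e < -9 and e > 7) -> 3*e + (1/4)*x <= 13) and ((not (3*e < -9 and e > 7)) -> 3*e + (1/4)*x <= 13).
Before the if: ((e <= 5 <-> x > -5) -> (((3*e < -9 and e > 7) -> (7/2)*e <= 59/4) and ((not (3*e < -9 and e > 7)) -> (7/2)*e <= 59/4))) and ((not (e <= 5 <-> x > -5)) -> (((3*e < -9 and e > 7) -> 3*e + (1/4)*x <= 13) and ((not (3*e < -9 and e > 7)) -> 3*e + (1/4)*x <= 13)))
Answer: WP = ((e <= 5 <-> x > -5) -> (((3*e < -9 and e > 7) -> (7/2)*e <= 59/4) and ((not (3*e < -9 and e > 7)) -> (7/2)*e <= 59/4))) and ((not (e <= 5 <-> x > -5)) -> (((3*e < -9 and e > 7) -> 3*e + (1/4)*x <= 13) and ((not (3*e < -9 and e > 7)) -> 3*e + (1/4)*x <= 13)))


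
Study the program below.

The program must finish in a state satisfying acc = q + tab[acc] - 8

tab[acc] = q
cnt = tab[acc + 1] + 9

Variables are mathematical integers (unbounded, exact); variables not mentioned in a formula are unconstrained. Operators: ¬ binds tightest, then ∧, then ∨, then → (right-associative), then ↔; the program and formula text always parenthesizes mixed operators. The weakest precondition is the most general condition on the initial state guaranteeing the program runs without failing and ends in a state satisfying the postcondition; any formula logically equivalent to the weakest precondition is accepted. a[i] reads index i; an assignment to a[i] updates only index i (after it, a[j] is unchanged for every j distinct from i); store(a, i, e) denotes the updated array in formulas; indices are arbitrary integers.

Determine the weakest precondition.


Working backward. After the program, the postcondition acc = q + tab[acc] - 8 must hold; in canonical form it is acc = tab[acc] + q - 8.
Before cnt := tab[acc + 1] + 9: acc = tab[acc] + q - 8
Before tab[acc] := q: acc = store(tab, acc, q)[acc] + q - 8
Answer: WP = acc = store(tab, acc, q)[acc] + q - 8


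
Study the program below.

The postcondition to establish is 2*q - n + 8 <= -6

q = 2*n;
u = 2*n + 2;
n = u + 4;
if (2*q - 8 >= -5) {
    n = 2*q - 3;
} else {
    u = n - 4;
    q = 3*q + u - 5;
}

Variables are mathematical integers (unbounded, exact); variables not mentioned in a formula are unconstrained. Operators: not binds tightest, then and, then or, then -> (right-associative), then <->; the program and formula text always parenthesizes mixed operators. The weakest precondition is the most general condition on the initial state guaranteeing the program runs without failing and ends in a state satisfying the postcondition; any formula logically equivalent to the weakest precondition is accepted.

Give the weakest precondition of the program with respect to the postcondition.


Working backward. After the program, the postcondition 2*q - n + 8 <= -6 must hold; in canonical form it is 2*q <= n - 14.
Then branch requires false; else branch requires n + 6*q <= 4.
Before the if: (not (2*q >= 3)) and ((not (2*q >= 3)) -> n + 6*q <= 4)
Before n := u + 4: (not (2*q >= 3)) and ((not (2*q >= 3)) -> 6*q + u <= 0)
Before u := 2*n + 2: (not (2*q >= 3)) and ((not (2*q >= 3)) -> 2*n + 6*q <= -2)
Before q := 2*n: (not (4*n >= 3)) and ((not (4*n >= 3)) -> 14*n <= -2)
Answer: WP = (not (4*n >= 3)) and ((not (4*n >= 3)) -> 14*n <= -2)


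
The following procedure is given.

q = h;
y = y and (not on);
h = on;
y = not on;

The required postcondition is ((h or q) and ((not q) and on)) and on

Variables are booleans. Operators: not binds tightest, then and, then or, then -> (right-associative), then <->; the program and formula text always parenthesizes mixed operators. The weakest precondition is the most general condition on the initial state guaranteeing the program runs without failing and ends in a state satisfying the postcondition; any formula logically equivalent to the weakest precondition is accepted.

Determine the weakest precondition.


Working backward. After the program, the postcondition ((h or q) and ((not q) and on)) and on must hold; in canonical form it is (h or q) and (not q) and on.
Before y := not on: (h or q) and (not q) and on
Before h := on: (on or q) and (not q) and on
Before y := y and (not on): (on or q) and (not q) and on
Before q := h: (on or h) and (not h) and on
Answer: WP = (on or h) and (not h) and on


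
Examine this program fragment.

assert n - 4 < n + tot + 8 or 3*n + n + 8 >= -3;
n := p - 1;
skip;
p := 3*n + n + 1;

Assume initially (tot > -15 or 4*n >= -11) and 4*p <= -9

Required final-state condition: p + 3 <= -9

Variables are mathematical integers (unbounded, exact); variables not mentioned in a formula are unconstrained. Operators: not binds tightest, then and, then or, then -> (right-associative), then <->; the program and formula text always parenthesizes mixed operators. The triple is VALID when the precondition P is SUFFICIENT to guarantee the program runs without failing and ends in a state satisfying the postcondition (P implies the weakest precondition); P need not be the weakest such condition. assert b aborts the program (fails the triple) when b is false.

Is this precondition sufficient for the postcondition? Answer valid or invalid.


Working backward. After the program, the postcondition p + 3 <= -9 must hold; in canonical form it is p <= -12.
Before p := 3*n + n + 1: 4*n <= -13
Before skip: 4*n <= -13
Before n := p - 1: 4*p <= -9
Before assert n - 4 < n + tot + 8 or 3*n + n + 8 >= -3: (tot > -12 or 4*n >= -11) and 4*p <= -9
The weakest precondition is (tot > -12 or 4*n >= -11) and 4*p <= -9.
Check whether (tot > -15 or 4*n >= -11) and 4*p <= -9 implies it.
Countermodel: at the initial state n = -3, p = -3, tot = -14, the precondition holds but the weakest precondition fails.
Answer: invalid


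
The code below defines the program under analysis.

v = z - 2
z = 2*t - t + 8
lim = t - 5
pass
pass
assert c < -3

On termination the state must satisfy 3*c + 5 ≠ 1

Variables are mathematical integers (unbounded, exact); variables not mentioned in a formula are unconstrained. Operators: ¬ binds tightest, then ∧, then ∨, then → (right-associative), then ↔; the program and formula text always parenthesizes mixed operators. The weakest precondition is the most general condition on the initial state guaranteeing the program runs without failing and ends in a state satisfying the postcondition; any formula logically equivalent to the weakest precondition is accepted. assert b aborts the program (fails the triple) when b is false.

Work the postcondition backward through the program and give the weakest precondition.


Working backward. After the program, the postcondition 3*c + 5 ≠ 1 must hold; in canonical form it is 3*c ≠ -4.
Before assert c < -3: c < -3 ∧ 3*c ≠ -4
Before skip: c < -3 ∧ 3*c ≠ -4
Before skip: c < -3 ∧ 3*c ≠ -4
Before lim := t - 5: c < -3 ∧ 3*c ≠ -4
Before z := 2*t - t + 8: c < -3 ∧ 3*c ≠ -4
Before v := z - 2: c < -3 ∧ 3*c ≠ -4
Answer: WP = c < -3 ∧ 3*c ≠ -4
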